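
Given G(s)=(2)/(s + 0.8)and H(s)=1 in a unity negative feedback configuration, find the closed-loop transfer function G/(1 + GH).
Closed-loop T = G/(1+GH).
Numerator: G_num * H_den = 2.
Denominator: G_den * H_den + G_num * H_num = (s + 0.8) + (2) = s + 2.8.
T(s) = (2)/(s + 2.8)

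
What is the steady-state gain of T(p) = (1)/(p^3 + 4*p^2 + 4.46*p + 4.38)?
DC gain = T(0) = num(0)/den(0) = 1/4.38 = 0.2283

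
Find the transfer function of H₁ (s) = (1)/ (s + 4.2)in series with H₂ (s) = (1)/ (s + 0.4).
Series: H = H₁ · H₂ = (n₁·n₂)/(d₁·d₂).
Num: n₁·n₂ = 1. Den: d₁·d₂ = s^2 + 4.6*s + 1.68.
H(s) = (1)/(s^2 + 4.6*s + 1.68)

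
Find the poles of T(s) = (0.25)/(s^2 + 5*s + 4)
Set denominator = 0: s^2 + 5*s + 4 = (s + 4)(s + 1) = 0 → Poles: -1, -4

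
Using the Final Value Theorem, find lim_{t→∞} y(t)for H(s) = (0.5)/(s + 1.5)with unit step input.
FVT: lim_{t→∞} y(t) = lim_{s→0} s*Y(s) where Y(s) = H(s)/s.
= lim_{s→0} H(s) = H(0) = num(0)/den(0) = 0.5/1.5 = 0.3333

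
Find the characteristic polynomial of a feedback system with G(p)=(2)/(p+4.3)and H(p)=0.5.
Characteristic poly = G_den * H_den + G_num * H_num = (p + 4.3) + (1) = p + 5.3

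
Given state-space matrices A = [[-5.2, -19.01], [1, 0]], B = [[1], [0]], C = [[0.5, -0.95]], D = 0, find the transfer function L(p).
L(p) = C(pI - A)⁻¹B + D.
Characteristic polynomial det(pI - A) = p^2 + 5.2*p + 19.01.
Numerator from C·adj(pI-A)·B + D·det(pI-A) = 0.5*p - 0.95.
L(p) = (0.5*p - 0.95)/(p^2 + 5.2*p + 19.01)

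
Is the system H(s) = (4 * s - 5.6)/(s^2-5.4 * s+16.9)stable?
Denominator: s^2 - 5.4*s + 16.9. Poles: 2.7 + 3.1j, 2.7 - 3.1j. All Re(p)<0: No (unstable)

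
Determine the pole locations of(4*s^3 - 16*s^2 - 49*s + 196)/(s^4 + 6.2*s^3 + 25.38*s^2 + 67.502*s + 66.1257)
Set denominator = 0: s^4 + 6.2*s^3 + 25.38*s^2 + 67.502*s + 66.1257 = (s + 1.9)(s + 2.7)(s^2 + 1.6*s + 12.89) = 0 → Poles: -0.8 + 3.5j, -0.8 - 3.5j, -1.9, -2.7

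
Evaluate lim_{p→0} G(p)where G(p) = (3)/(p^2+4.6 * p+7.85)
DC gain = G(0) = num(0)/den(0) = 3/7.85 = 0.3822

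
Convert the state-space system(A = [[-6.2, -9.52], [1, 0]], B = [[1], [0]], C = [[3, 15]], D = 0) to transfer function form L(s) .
L(s) = C(sI - A)⁻¹B + D.
Characteristic polynomial det(sI - A) = s^2 + 6.2*s + 9.52.
Numerator from C·adj(sI-A)·B + D·det(sI-A) = 3*s + 15.
L(s) = (3*s + 15)/(s^2 + 6.2*s + 9.52)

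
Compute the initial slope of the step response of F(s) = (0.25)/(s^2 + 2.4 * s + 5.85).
IVT: y'(0⁺) = lim_{s→∞} s²·Y(s) = lim_{s→∞} s·F(s).
deg(num) = 0, deg(den) = 2, relative degree = 2 ≥ 2, so s·F(s) → 0. Initial slope = 0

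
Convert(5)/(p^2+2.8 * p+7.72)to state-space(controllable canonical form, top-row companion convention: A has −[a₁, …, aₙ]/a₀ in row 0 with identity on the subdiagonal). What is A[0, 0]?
Reachable canonical form for den = p^2 + 2.8*p + 7.72: top row of A = -[a₁,a₂,...,aₙ]/a₀, ones on the subdiagonal, zeros elsewhere.
A = [[-2.8, -7.72], [1, 0]].
A[0,0] = -2.8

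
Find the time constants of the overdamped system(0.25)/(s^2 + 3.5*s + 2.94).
Overdamped: real poles at -2.1, -1.4. τ = -1/pole → τ₁ = 0.4762, τ₂ = 0.7143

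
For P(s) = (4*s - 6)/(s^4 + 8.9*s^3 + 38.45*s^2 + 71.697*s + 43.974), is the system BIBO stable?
Denominator: s^4 + 8.9*s^3 + 38.45*s^2 + 71.697*s + 43.974 = (s + 2.1)(s + 1.2)(s^2 + 5.6*s + 17.45). Poles: -1.2, -2.1, -2.8 + 3.1j, -2.8 - 3.1j. All Re(p)<0: Yes (stable)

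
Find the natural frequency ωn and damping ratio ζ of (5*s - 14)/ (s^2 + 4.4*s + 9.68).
Underdamped: complex pole -2.2 + 2.2j. ωn = |pole| = 3.111, ζ = -Re(pole)/ωn = 0.7071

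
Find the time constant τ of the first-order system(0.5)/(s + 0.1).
First-order system: τ = -1/pole. Pole = -0.1. τ = -1/(-0.1) = 10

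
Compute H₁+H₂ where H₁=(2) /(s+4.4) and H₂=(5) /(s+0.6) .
Parallel: H = H₁ + H₂ = (n₁·d₂ + n₂·d₁)/(d₁·d₂).
n₁·d₂ = 2*s + 1.2. n₂·d₁ = 5*s + 22. Sum = 7*s + 23.2. d₁·d₂ = s^2 + 5*s + 2.64.
H(s) = (7*s + 23.2)/(s^2 + 5*s + 2.64)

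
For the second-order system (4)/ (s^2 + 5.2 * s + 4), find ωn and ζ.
Standard form: ωn²/(s²+2ζωn·s+ωn²).
const=4=ωn² → ωn=2, s coeff=5.2=2ζωn → ζ=1.3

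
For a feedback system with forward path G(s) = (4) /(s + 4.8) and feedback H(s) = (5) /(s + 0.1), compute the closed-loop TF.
Closed-loop T = G/(1+GH).
Numerator: G_num * H_den = 4*s + 0.4.
Denominator: G_den * H_den + G_num * H_num = (s^2 + 4.9*s + 0.48) + (20) = s^2 + 4.9*s + 20.48.
T(s) = (4*s + 0.4)/(s^2 + 4.9*s + 20.48)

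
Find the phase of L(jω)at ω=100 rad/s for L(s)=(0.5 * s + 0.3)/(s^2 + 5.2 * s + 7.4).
Substitute s = j*100: L(j100) = 0.000229741 - 0.00499175j.
∠L(j100) = atan2(Im, Re) = atan2(-0.00499175, 0.000229741) = -87.36°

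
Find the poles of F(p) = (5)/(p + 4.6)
Set denominator = 0: p + 4.6 = 0 → Poles: -4.6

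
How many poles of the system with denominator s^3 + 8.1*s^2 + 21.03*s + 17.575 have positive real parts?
s^3 + 8.1*s^2 + 21.03*s + 17.575 = (s + 3.7)(s + 2.5)(s + 1.9). Poles: -1.9, -2.5, -3.7. RHP poles (Re>0): 0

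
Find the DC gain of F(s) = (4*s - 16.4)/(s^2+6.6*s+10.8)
DC gain = F(0) = num(0)/den(0) = -16.4/10.8 = -1.519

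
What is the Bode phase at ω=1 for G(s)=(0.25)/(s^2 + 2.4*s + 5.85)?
Substitute s = j*1: G(j1) = 0.041407 - 0.0204901j.
∠G(j1) = atan2(Im, Re) = atan2(-0.0204901, 0.041407) = -26.33°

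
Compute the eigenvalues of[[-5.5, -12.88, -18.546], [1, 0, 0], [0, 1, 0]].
Eigenvalues solve det(λI - A) = 0.
Characteristic polynomial: λ^3 + 5.5*λ^2 + 12.88*λ + 18.546 = 0.
Factor: (λ + 3.3)(λ^2 + 2.2*λ + 5.62) = 0.
Roots: -1.1 + 2.1j, -1.1 - 2.1j, -3.3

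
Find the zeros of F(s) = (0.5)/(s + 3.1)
Numerator is a nonzero constant (0.5) → Zeros: none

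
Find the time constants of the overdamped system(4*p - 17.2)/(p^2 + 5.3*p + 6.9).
Overdamped: real poles at -2.3, -3. τ = -1/pole → τ₁ = 0.4348, τ₂ = 0.3333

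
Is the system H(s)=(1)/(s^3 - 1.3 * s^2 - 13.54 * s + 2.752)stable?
Denominator: s^3 - 1.3*s^2 - 13.54*s + 2.752 = (s - 0.2)(s - 4.3)(s + 3.2). Poles: -3.2, 0.2, 4.3. All Re(p)<0: No (unstable)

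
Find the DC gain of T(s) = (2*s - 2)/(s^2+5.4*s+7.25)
DC gain = T(0) = num(0)/den(0) = -2/7.25 = -0.2759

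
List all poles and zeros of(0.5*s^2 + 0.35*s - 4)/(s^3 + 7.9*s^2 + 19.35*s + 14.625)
Set denominator = 0: s^3 + 7.9*s^2 + 19.35*s + 14.625 = (s + 2.5)(s + 3.9)(s + 1.5) = 0 → Poles: -1.5, -2.5, -3.9
Set numerator = 0: 0.5*s^2 + 0.35*s - 4 = 0.5*(s - 2.5)(s + 3.2) = 0 → Zeros: -3.2, 2.5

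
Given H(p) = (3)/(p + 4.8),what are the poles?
Set denominator = 0: p + 4.8 = 0 → Poles: -4.8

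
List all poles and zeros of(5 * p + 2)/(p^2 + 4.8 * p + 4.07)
Set denominator = 0: p^2 + 4.8*p + 4.07 = (p + 3.7)(p + 1.1) = 0 → Poles: -1.1, -3.7
Set numerator = 0: 5*p + 2 = 0 → Zeros: -0.4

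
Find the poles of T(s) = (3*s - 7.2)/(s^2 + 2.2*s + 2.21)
Set denominator = 0: s^2 + 2.2*s + 2.21 = 0 → Poles: -1.1 + 1j, -1.1 - 1j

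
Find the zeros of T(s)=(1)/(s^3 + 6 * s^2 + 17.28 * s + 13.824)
Numerator is a nonzero constant (1) → Zeros: none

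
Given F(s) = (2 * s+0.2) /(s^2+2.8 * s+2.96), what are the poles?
Set denominator = 0: s^2 + 2.8*s + 2.96 = 0 → Poles: -1.4 + 1j, -1.4 - 1j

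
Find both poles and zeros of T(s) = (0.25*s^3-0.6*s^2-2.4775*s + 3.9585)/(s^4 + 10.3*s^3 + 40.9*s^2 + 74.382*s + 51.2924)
Set denominator = 0: s^4 + 10.3*s^3 + 40.9*s^2 + 74.382*s + 51.2924 = (s + 3.4)(s + 1.9)(s^2 + 5*s + 7.94) = 0 → Poles: -1.9, -2.5 + 1.3j, -2.5 - 1.3j, -3.4
Set numerator = 0: 0.25*s^3 - 0.6*s^2 - 2.4775*s + 3.9585 = 0.25*(s - 3.9)(s - 1.4)(s + 2.9) = 0 → Zeros: -2.9, 1.4, 3.9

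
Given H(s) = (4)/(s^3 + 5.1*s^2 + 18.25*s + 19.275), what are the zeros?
Numerator is a nonzero constant (4) → Zeros: none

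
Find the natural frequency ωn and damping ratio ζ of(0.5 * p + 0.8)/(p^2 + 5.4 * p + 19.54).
Underdamped: complex pole -2.7 + 3.5j. ωn = |pole| = 4.42, ζ = -Re(pole)/ωn = 0.6108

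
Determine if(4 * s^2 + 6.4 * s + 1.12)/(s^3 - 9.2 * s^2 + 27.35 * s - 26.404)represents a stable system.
Denominator: s^3 - 9.2*s^2 + 27.35*s - 26.404 = (s - 2.8)(s - 2.3)(s - 4.1). Poles: 2.3, 2.8, 4.1. All Re(p)<0: No (unstable)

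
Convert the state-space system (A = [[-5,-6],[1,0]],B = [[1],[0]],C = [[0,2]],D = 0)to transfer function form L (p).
L(p) = C(pI - A)⁻¹B + D.
Characteristic polynomial det(pI - A) = p^2 + 5*p + 6.
Numerator from C·adj(pI-A)·B + D·det(pI-A) = 2.
L(p) = (2)/(p^2 + 5*p + 6)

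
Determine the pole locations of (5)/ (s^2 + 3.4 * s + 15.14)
Set denominator = 0: s^2 + 3.4*s + 15.14 = 0 → Poles: -1.7 + 3.5j, -1.7 - 3.5j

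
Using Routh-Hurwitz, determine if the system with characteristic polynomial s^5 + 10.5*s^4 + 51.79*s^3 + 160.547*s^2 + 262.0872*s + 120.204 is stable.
Routh array:
s^5: [1, 51.79, 262.0872]; s^4: [10.5, 160.547, 120.204]; s^3: [36.4998, 250.6392]; s^2: [88.4449, 120.204]; s^1: [201.033]; s^0: [120.204]
First column: [1, 10.5, 36.4998, 88.4449, 201.033, 120.204]. Sign changes = 0.
Yes, stable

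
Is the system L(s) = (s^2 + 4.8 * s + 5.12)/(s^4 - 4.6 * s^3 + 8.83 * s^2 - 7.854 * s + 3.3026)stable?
Denominator: s^4 - 4.6*s^3 + 8.83*s^2 - 7.854*s + 3.3026 = (s^2 - 1.4*s + 0.98)(s^2 - 3.2*s + 3.37). Poles: 0.7 + 0.7j, 0.7 - 0.7j, 1.6 + 0.9j, 1.6 - 0.9j. All Re(p)<0: No (unstable)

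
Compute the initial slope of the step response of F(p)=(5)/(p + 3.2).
IVT: y'(0⁺) = lim_{p→∞} p²·Y(p) = lim_{p→∞} p·F(p).
deg(num) = 0, deg(den) = 1, relative degree = 1, so p·F(p) → (leading num)/(leading den) = 5/1 = 5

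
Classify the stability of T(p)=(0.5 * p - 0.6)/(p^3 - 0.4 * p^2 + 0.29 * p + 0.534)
Denominator: p^3 - 0.4*p^2 + 0.29*p + 0.534 = (p + 0.6)(p^2 - p + 0.89). Poles: -0.6, 0.5 + 0.8j, 0.5 - 0.8j. Unstable (2 pole(s) in RHP)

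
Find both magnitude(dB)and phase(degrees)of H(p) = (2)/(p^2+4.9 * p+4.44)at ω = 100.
Substitute p = j*100: H(j100) = -0.000199609 - 9.78519e-06j.
|H| = 20*log₁₀(sqrt(Re²+Im²)) = -73.99 dB.
∠H = atan2(Im, Re) = -177.19°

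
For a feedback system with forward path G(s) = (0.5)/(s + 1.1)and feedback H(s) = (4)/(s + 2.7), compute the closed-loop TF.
Closed-loop T = G/(1+GH).
Numerator: G_num * H_den = 0.5*s + 1.35.
Denominator: G_den * H_den + G_num * H_num = (s^2 + 3.8*s + 2.97) + (2) = s^2 + 3.8*s + 4.97.
T(s) = (0.5*s + 1.35)/(s^2 + 3.8*s + 4.97)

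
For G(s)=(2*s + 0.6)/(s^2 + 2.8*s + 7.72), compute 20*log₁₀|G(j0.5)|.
Substitute s = j*0.5: G(j0.5) = 0.101834 + 0.114784j.
|G(j0.5)| = sqrt(Re² + Im²) = 0.1534.
20*log₁₀(0.1534) = -16.28 dB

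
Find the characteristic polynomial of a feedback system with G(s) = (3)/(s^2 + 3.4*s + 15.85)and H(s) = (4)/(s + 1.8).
Characteristic poly = G_den * H_den + G_num * H_num = (s^3 + 5.2*s^2 + 21.97*s + 28.53) + (12) = s^3 + 5.2*s^2 + 21.97*s + 40.53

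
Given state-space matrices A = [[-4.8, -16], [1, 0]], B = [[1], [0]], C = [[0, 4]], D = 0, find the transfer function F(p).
F(p) = C(pI - A)⁻¹B + D.
Characteristic polynomial det(pI - A) = p^2 + 4.8*p + 16.
Numerator from C·adj(pI-A)·B + D·det(pI-A) = 4.
F(p) = (4)/(p^2 + 4.8*p + 16)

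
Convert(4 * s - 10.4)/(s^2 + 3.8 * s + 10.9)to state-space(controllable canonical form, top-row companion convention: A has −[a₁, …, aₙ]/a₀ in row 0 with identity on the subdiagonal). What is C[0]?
Reachable canonical form: C = numerator coefficients (right-aligned, zero-padded to length n).
num = 4*s - 10.4, C = [[4, -10.4]].
C[0] = 4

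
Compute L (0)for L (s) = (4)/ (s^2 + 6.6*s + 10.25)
DC gain = L(0) = num(0)/den(0) = 4/10.25 = 0.3902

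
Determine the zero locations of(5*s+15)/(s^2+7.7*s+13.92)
Set numerator = 0: 5*s + 15 = 0 → Zeros: -3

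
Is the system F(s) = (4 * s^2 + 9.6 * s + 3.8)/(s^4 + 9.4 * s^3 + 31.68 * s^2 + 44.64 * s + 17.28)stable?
Denominator: s^4 + 9.4*s^3 + 31.68*s^2 + 44.64*s + 17.28 = (s + 0.6)(s + 4)(s^2 + 4.8*s + 7.2). Poles: -0.6, -2.4 + 1.2j, -2.4 - 1.2j, -4. All Re(p)<0: Yes (stable)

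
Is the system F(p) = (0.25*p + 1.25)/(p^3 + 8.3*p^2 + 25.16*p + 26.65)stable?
Denominator: p^3 + 8.3*p^2 + 25.16*p + 26.65 = (p + 2.5)(p^2 + 5.8*p + 10.66). Poles: -2.5, -2.9 + 1.5j, -2.9 - 1.5j. All Re(p)<0: Yes (stable)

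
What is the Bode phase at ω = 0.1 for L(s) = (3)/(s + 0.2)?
Substitute s = j*0.1: L(j0.1) = 12 - 6j.
∠L(j0.1) = atan2(Im, Re) = atan2(-6, 12) = -26.57°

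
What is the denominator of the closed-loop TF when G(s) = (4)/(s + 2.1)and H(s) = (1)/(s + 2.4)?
Characteristic poly = G_den * H_den + G_num * H_num = (s^2 + 4.5*s + 5.04) + (4) = s^2 + 4.5*s + 9.04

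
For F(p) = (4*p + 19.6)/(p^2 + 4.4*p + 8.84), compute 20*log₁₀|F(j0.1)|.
Substitute p = j*0.1: F(j0.1) = 2.21646 - 0.0651463j.
|F(j0.1)| = sqrt(Re² + Im²) = 2.217.
20*log₁₀(2.217) = 6.92 dB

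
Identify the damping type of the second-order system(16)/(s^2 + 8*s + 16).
Standard form: ωn²/(s²+2ζωn·s+ωn²) gives ωn=4, ζ=1.
Critically damped (ζ = 1)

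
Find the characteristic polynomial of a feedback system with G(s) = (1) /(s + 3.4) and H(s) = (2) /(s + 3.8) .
Characteristic poly = G_den * H_den + G_num * H_num = (s^2 + 7.2*s + 12.92) + (2) = s^2 + 7.2*s + 14.92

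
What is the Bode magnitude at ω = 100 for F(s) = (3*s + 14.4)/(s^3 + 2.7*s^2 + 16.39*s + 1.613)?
Substitute s = j*100: F(j100) = -0.000300663 + 6.29291e-06j.
|F(j100)| = sqrt(Re² + Im²) = 0.0003007.
20*log₁₀(0.0003007) = -70.44 dB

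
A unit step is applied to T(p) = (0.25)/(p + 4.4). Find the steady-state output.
FVT: lim_{t→∞} y(t) = lim_{p→0} p*Y(p) where Y(p) = T(p)/p.
= lim_{p→0} T(p) = T(0) = num(0)/den(0) = 0.25/4.4 = 0.05682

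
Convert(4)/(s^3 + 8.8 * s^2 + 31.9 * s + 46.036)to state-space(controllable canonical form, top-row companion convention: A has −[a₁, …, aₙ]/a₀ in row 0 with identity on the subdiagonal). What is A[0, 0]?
Reachable canonical form for den = s^3 + 8.8*s^2 + 31.9*s + 46.036: top row of A = -[a₁,a₂,...,aₙ]/a₀, ones on the subdiagonal, zeros elsewhere.
A = [[-8.8, -31.9, -46.036], [1, 0, 0], [0, 1, 0]].
A[0,0] = -8.8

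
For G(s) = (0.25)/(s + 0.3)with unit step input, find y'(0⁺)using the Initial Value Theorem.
IVT: y'(0⁺) = lim_{s→∞} s²·Y(s) = lim_{s→∞} s·G(s).
deg(num) = 0, deg(den) = 1, relative degree = 1, so s·G(s) → (leading num)/(leading den) = 0.25/1 = 0.25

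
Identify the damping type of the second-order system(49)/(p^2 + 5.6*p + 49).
Standard form: ωn²/(p²+2ζωn·p+ωn²) gives ωn=7, ζ=0.4.
Underdamped (ζ = 0.4 < 1)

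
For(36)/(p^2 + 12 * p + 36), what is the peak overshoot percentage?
Standard form: ωn²/(p²+2ζωn·p+ωn²) → ωn = 6, ζ = 1.
ζ ≥ 1, so the response is non-oscillatory: peak overshoot = 0%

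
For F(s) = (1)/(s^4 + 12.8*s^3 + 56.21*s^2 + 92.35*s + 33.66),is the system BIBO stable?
Denominator: s^4 + 12.8*s^3 + 56.21*s^2 + 92.35*s + 33.66 = (s + 0.5)(s + 4.4)(s + 3.4)(s + 4.5). Poles: -0.5, -3.4, -4.4, -4.5. All Re(p)<0: Yes (stable)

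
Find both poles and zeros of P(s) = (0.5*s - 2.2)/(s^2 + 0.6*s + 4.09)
Set denominator = 0: s^2 + 0.6*s + 4.09 = 0 → Poles: -0.3 + 2j, -0.3 - 2j
Set numerator = 0: 0.5*s - 2.2 = 0 → Zeros: 4.4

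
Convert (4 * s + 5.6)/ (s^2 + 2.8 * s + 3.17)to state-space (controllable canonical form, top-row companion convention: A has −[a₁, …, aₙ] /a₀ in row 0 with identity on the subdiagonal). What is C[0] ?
Reachable canonical form: C = numerator coefficients (right-aligned, zero-padded to length n).
num = 4*s + 5.6, C = [[4, 5.6]].
C[0] = 4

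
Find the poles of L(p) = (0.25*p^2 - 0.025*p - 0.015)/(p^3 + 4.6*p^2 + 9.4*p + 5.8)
Set denominator = 0: p^3 + 4.6*p^2 + 9.4*p + 5.8 = (p + 1)(p^2 + 3.6*p + 5.8) = 0 → Poles: -1, -1.8 + 1.6j, -1.8 - 1.6j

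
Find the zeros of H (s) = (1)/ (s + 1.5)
Numerator is a nonzero constant (1) → Zeros: none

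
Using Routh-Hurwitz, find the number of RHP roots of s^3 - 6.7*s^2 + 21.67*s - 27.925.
Routh array:
s^3: [1, 21.67]; s^2: [-6.7, -27.925]; s^1: [17.5021]; s^0: [-27.925]
First column: [1, -6.7, 17.5021, -27.925]. Sign changes = RHP roots = 3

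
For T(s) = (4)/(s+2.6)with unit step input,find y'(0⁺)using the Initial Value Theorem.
IVT: y'(0⁺) = lim_{s→∞} s²·Y(s) = lim_{s→∞} s·T(s).
deg(num) = 0, deg(den) = 1, relative degree = 1, so s·T(s) → (leading num)/(leading den) = 4/1 = 4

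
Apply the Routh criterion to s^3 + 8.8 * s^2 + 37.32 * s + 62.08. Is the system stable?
Routh array:
s^3: [1, 37.32]; s^2: [8.8, 62.08]; s^1: [30.2655]; s^0: [62.08]
First column: [1, 8.8, 30.2655, 62.08]. Sign changes = 0.
Yes, stable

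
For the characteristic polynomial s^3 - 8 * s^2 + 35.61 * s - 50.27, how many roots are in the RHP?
s^3 - 8*s^2 + 35.61*s - 50.27 = (s - 2.2)(s^2 - 5.8*s + 22.85). Poles: 2.2, 2.9 + 3.8j, 2.9 - 3.8j. RHP poles (Re>0): 3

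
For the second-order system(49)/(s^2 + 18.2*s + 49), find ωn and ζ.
Standard form: ωn²/(s²+2ζωn·s+ωn²).
const=49=ωn² → ωn=7, s coeff=18.2=2ζωn → ζ=1.3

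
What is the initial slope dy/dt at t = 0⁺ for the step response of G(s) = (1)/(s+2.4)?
IVT: y'(0⁺) = lim_{s→∞} s²·Y(s) = lim_{s→∞} s·G(s).
deg(num) = 0, deg(den) = 1, relative degree = 1, so s·G(s) → (leading num)/(leading den) = 1/1 = 1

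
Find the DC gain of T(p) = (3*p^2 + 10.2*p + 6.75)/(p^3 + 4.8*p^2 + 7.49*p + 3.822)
DC gain = T(0) = num(0)/den(0) = 6.75/3.822 = 1.766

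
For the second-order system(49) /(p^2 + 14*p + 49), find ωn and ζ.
Standard form: ωn²/(p²+2ζωn·p+ωn²).
const=49=ωn² → ωn=7, p coeff=14=2ζωn → ζ=1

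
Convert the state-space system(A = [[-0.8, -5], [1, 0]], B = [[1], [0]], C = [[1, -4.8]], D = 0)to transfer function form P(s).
P(s) = C(sI - A)⁻¹B + D.
Characteristic polynomial det(sI - A) = s^2 + 0.8*s + 5.
Numerator from C·adj(sI-A)·B + D·det(sI-A) = s - 4.8.
P(s) = (s - 4.8)/(s^2 + 0.8*s + 5)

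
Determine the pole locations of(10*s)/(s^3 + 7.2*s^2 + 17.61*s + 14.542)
Set denominator = 0: s^3 + 7.2*s^2 + 17.61*s + 14.542 = (s + 2.2)(s^2 + 5*s + 6.61) = 0 → Poles: -2.2, -2.5 + 0.6j, -2.5 - 0.6j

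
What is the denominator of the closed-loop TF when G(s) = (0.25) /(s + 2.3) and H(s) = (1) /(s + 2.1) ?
Characteristic poly = G_den * H_den + G_num * H_num = (s^2 + 4.4*s + 4.83) + (0.25) = s^2 + 4.4*s + 5.08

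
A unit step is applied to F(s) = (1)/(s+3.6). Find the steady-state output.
FVT: lim_{t→∞} y(t) = lim_{s→0} s*Y(s) where Y(s) = F(s)/s.
= lim_{s→0} F(s) = F(0) = num(0)/den(0) = 1/3.6 = 0.2778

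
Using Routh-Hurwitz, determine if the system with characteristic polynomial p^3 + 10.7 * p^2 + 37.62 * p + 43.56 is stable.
Routh array:
p^3: [1, 37.62]; p^2: [10.7, 43.56]; p^1: [33.549]; p^0: [43.56]
First column: [1, 10.7, 33.549, 43.56]. Sign changes = 0.
Yes, stable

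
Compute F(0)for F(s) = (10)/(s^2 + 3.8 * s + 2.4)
DC gain = F(0) = num(0)/den(0) = 10/2.4 = 4.167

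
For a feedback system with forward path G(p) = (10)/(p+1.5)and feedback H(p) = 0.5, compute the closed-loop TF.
Closed-loop T = G/(1+GH).
Numerator: G_num * H_den = 10.
Denominator: G_den * H_den + G_num * H_num = (p + 1.5) + (5) = p + 6.5.
T(p) = (10)/(p + 6.5)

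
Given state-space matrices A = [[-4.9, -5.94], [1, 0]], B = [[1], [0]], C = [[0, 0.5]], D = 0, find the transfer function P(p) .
P(p) = C(pI - A)⁻¹B + D.
Characteristic polynomial det(pI - A) = p^2 + 4.9*p + 5.94.
Numerator from C·adj(pI-A)·B + D·det(pI-A) = 0.5.
P(p) = (0.5)/(p^2 + 4.9*p + 5.94)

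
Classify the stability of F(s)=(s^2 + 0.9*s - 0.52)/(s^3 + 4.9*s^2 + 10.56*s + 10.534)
Denominator: s^3 + 4.9*s^2 + 10.56*s + 10.534 = (s + 2.3)(s^2 + 2.6*s + 4.58). Poles: -1.3 + 1.7j, -1.3 - 1.7j, -2.3. Stable (all poles in LHP)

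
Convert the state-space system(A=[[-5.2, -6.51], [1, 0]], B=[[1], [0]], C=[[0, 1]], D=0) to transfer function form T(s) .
T(s) = C(sI - A)⁻¹B + D.
Characteristic polynomial det(sI - A) = s^2 + 5.2*s + 6.51.
Numerator from C·adj(sI-A)·B + D·det(sI-A) = 1.
T(s) = (1)/(s^2 + 5.2*s + 6.51)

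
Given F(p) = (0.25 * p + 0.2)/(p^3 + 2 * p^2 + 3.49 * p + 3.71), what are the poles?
Set denominator = 0: p^3 + 2*p^2 + 3.49*p + 3.71 = (p + 1.4)(p^2 + 0.6*p + 2.65) = 0 → Poles: -0.3 + 1.6j, -0.3 - 1.6j, -1.4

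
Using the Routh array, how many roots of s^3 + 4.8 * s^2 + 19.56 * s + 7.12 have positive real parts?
Routh array:
s^3: [1, 19.56]; s^2: [4.8, 7.12]; s^1: [18.0767]; s^0: [7.12]
First column: [1, 4.8, 18.0767, 7.12]. Sign changes = RHP roots = 0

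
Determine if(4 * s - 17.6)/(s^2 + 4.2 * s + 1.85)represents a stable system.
Denominator: s^2 + 4.2*s + 1.85 = (s + 3.7)(s + 0.5). Poles: -0.5, -3.7. All Re(p)<0: Yes (stable)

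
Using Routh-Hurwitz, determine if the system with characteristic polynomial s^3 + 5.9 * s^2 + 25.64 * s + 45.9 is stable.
Routh array:
s^3: [1, 25.64]; s^2: [5.9, 45.9]; s^1: [17.8603]; s^0: [45.9]
First column: [1, 5.9, 17.8603, 45.9]. Sign changes = 0.
Yes, stable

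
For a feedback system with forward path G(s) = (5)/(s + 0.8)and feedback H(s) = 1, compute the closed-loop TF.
Closed-loop T = G/(1+GH).
Numerator: G_num * H_den = 5.
Denominator: G_den * H_den + G_num * H_num = (s + 0.8) + (5) = s + 5.8.
T(s) = (5)/(s + 5.8)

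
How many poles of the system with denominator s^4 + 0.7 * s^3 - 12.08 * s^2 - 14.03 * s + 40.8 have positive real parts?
s^4 + 0.7*s^3 - 12.08*s^2 - 14.03*s + 40.8 = (s - 3.2)(s - 1.5)(s^2 + 5.4*s + 8.5). Poles: -2.7 + 1.1j, -2.7 - 1.1j, 1.5, 3.2. RHP poles (Re>0): 2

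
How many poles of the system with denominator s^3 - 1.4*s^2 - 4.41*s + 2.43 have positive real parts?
s^3 - 1.4*s^2 - 4.41*s + 2.43 = (s - 2.7)(s - 0.5)(s + 1.8). Poles: -1.8, 0.5, 2.7. RHP poles (Re>0): 2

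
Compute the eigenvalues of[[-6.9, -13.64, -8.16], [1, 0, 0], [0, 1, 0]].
Eigenvalues solve det(λI - A) = 0.
Characteristic polynomial: λ^3 + 6.9*λ^2 + 13.64*λ + 8.16 = 0.
Factor: (λ + 4)(λ + 1.2)(λ + 1.7) = 0.
Roots: -1.2, -1.7, -4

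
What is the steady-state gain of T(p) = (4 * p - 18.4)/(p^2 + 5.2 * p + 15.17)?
DC gain = T(0) = num(0)/den(0) = -18.4/15.17 = -1.213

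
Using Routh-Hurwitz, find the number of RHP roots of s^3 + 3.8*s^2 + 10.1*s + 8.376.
Routh array:
s^3: [1, 10.1]; s^2: [3.8, 8.376]; s^1: [7.89579]; s^0: [8.376]
First column: [1, 3.8, 7.89579, 8.376]. Sign changes = RHP roots = 0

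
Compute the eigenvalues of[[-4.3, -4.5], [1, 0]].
Eigenvalues solve det(λI - A) = 0.
Characteristic polynomial: λ^2 + 4.3*λ + 4.5 = 0.
Factor: (λ + 2.5)(λ + 1.8) = 0.
Roots: -1.8, -2.5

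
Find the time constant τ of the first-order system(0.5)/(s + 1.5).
First-order system: τ = -1/pole. Pole = -1.5. τ = -1/(-1.5) = 0.6667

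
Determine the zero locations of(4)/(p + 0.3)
Numerator is a nonzero constant (4) → Zeros: none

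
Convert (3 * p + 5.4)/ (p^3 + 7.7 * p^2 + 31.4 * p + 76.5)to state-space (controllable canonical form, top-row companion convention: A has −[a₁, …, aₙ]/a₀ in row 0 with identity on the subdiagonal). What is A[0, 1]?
Reachable canonical form for den = p^3 + 7.7*p^2 + 31.4*p + 76.5: top row of A = -[a₁,a₂,...,aₙ]/a₀, ones on the subdiagonal, zeros elsewhere.
A = [[-7.7, -31.4, -76.5], [1, 0, 0], [0, 1, 0]].
A[0,1] = -31.4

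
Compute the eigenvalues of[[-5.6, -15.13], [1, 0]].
Eigenvalues solve det(λI - A) = 0.
Characteristic polynomial: λ^2 + 5.6*λ + 15.13 = 0.
Roots: -2.8 + 2.7j, -2.8 - 2.7j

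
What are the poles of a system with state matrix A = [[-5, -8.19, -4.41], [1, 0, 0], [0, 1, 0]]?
Eigenvalues solve det(λI - A) = 0.
Characteristic polynomial: λ^3 + 5*λ^2 + 8.19*λ + 4.41 = 0.
Factor: (λ + 1.5)(λ + 2.1)(λ + 1.4) = 0.
Roots: -1.4, -1.5, -2.1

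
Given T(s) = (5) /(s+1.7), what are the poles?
Set denominator = 0: s + 1.7 = 0 → Poles: -1.7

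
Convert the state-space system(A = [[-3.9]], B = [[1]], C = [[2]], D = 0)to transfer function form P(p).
P(p) = C(pI - A)⁻¹B + D.
Characteristic polynomial det(pI - A) = p + 3.9.
Numerator from C·adj(pI-A)·B + D·det(pI-A) = 2.
P(p) = (2)/(p + 3.9)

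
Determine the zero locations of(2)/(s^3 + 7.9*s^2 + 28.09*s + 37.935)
Numerator is a nonzero constant (2) → Zeros: none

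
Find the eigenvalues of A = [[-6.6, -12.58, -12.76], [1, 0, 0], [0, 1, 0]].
Eigenvalues solve det(λI - A) = 0.
Characteristic polynomial: λ^3 + 6.6*λ^2 + 12.58*λ + 12.76 = 0.
Factor: (λ + 4.4)(λ^2 + 2.2*λ + 2.9) = 0.
Roots: -1.1 + 1.3j, -1.1 - 1.3j, -4.4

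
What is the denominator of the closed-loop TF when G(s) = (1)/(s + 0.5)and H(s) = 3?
Characteristic poly = G_den * H_den + G_num * H_num = (s + 0.5) + (3) = s + 3.5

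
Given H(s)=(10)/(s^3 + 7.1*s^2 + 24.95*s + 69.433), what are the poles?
Set denominator = 0: s^3 + 7.1*s^2 + 24.95*s + 69.433 = (s + 4.9)(s^2 + 2.2*s + 14.17) = 0 → Poles: -1.1 + 3.6j, -1.1 - 3.6j, -4.9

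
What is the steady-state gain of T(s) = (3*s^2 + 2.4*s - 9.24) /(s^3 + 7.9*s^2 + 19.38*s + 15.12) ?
DC gain = T(0) = num(0)/den(0) = -9.24/15.12 = -0.6111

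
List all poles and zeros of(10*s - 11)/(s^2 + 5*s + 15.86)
Set denominator = 0: s^2 + 5*s + 15.86 = 0 → Poles: -2.5 + 3.1j, -2.5 - 3.1j
Set numerator = 0: 10*s - 11 = 0 → Zeros: 1.1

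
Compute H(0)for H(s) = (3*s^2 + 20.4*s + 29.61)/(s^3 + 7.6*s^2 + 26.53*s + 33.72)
DC gain = H(0) = num(0)/den(0) = 29.61/33.72 = 0.8781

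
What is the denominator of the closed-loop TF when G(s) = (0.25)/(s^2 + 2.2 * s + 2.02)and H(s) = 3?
Characteristic poly = G_den * H_den + G_num * H_num = (s^2 + 2.2*s + 2.02) + (0.75) = s^2 + 2.2*s + 2.77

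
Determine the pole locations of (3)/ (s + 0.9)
Set denominator = 0: s + 0.9 = 0 → Poles: -0.9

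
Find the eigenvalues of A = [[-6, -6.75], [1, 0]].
Eigenvalues solve det(λI - A) = 0.
Characteristic polynomial: λ^2 + 6*λ + 6.75 = 0.
Factor: (λ + 1.5)(λ + 4.5) = 0.
Roots: -1.5, -4.5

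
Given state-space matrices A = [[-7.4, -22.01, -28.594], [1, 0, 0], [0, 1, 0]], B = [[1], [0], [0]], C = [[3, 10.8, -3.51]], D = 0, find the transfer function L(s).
L(s) = C(sI - A)⁻¹B + D.
Characteristic polynomial det(sI - A) = s^3 + 7.4*s^2 + 22.01*s + 28.594.
Numerator from C·adj(sI-A)·B + D·det(sI-A) = 3*s^2 + 10.8*s - 3.51.
L(s) = (3*s^2 + 10.8*s - 3.51)/(s^3 + 7.4*s^2 + 22.01*s + 28.594)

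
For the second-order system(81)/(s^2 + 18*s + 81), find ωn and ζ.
Standard form: ωn²/(s²+2ζωn·s+ωn²).
const=81=ωn² → ωn=9, s coeff=18=2ζωn → ζ=1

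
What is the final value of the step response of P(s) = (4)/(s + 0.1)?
FVT: lim_{t→∞} y(t) = lim_{s→0} s*Y(s) where Y(s) = P(s)/s.
= lim_{s→0} P(s) = P(0) = num(0)/den(0) = 4/0.1 = 40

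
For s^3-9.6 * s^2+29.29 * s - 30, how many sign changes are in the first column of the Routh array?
Routh array:
s^3: [1, 29.29]; s^2: [-9.6, -30]; s^1: [26.165]; s^0: [-30]
First column: [1, -9.6, 26.165, -30]. Sign changes = 3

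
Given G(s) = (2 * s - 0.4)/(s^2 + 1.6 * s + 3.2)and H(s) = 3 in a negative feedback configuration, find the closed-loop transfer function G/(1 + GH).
Closed-loop T = G/(1+GH).
Numerator: G_num * H_den = 2*s - 0.4.
Denominator: G_den * H_den + G_num * H_num = (s^2 + 1.6*s + 3.2) + (6*s - 1.2) = s^2 + 7.6*s + 2.
T(s) = (2*s - 0.4)/(s^2 + 7.6*s + 2)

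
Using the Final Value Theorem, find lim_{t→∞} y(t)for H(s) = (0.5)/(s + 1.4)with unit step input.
FVT: lim_{t→∞} y(t) = lim_{s→0} s*Y(s) where Y(s) = H(s)/s.
= lim_{s→0} H(s) = H(0) = num(0)/den(0) = 0.5/1.4 = 0.3571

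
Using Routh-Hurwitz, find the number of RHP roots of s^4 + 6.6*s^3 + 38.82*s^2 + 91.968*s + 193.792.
Routh array:
s^4: [1, 38.82, 193.792]; s^3: [6.6, 91.968]; s^2: [24.8855, 193.792]; s^1: [40.5714]; s^0: [193.792]
First column: [1, 6.6, 24.8855, 40.5714, 193.792]. Sign changes = RHP roots = 0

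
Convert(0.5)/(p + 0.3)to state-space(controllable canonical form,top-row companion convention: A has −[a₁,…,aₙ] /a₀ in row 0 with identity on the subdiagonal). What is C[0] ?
Reachable canonical form: C = numerator coefficients (right-aligned, zero-padded to length n).
num = 0.5, C = [[0.5]].
C[0] = 0.5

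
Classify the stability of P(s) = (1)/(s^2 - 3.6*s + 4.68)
Denominator: s^2 - 3.6*s + 4.68. Poles: 1.8 + 1.2j, 1.8 - 1.2j. Unstable (2 pole(s) in RHP)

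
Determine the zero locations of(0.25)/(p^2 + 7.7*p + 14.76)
Numerator is a nonzero constant (0.25) → Zeros: none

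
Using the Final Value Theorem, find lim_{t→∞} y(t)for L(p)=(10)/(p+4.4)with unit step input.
FVT: lim_{t→∞} y(t) = lim_{p→0} p*Y(p) where Y(p) = L(p)/p.
= lim_{p→0} L(p) = L(0) = num(0)/den(0) = 10/4.4 = 2.273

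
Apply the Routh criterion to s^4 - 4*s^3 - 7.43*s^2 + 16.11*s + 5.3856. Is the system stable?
Routh array:
s^4: [1, -7.43, 5.3856]; s^3: [-4, 16.11]; s^2: [-3.4025, 5.3856]; s^1: [9.77866]; s^0: [5.3856]
First column: [1, -4, -3.4025, 9.77866, 5.3856]. Sign changes = 2.
No, unstable (2 RHP root(s))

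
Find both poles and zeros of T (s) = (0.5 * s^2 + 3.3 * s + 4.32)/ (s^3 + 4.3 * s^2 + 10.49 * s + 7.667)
Set denominator = 0: s^3 + 4.3*s^2 + 10.49*s + 7.667 = (s + 1.1)(s^2 + 3.2*s + 6.97) = 0 → Poles: -1.1, -1.6 + 2.1j, -1.6 - 2.1j
Set numerator = 0: 0.5*s^2 + 3.3*s + 4.32 = 0.5*(s + 1.8)(s + 4.8) = 0 → Zeros: -1.8, -4.8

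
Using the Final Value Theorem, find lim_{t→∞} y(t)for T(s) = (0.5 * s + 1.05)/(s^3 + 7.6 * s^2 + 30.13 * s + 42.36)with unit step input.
FVT: lim_{t→∞} y(t) = lim_{s→0} s*Y(s) where Y(s) = T(s)/s.
= lim_{s→0} T(s) = T(0) = num(0)/den(0) = 1.05/42.36 = 0.02479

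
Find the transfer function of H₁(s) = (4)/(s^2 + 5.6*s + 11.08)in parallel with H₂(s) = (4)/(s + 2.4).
Parallel: H = H₁ + H₂ = (n₁·d₂ + n₂·d₁)/(d₁·d₂).
n₁·d₂ = 4*s + 9.6. n₂·d₁ = 4*s^2 + 22.4*s + 44.32. Sum = 4*s^2 + 26.4*s + 53.92. d₁·d₂ = s^3 + 8*s^2 + 24.52*s + 26.592.
H(s) = (4*s^2 + 26.4*s + 53.92)/(s^3 + 8*s^2 + 24.52*s + 26.592)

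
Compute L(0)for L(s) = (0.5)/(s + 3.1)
DC gain = L(0) = num(0)/den(0) = 0.5/3.1 = 0.1613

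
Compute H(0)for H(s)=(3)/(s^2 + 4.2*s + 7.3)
DC gain = H(0) = num(0)/den(0) = 3/7.3 = 0.411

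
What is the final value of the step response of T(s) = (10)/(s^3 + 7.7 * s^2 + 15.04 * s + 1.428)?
FVT: lim_{t→∞} y(t) = lim_{s→0} s*Y(s) where Y(s) = T(s)/s.
= lim_{s→0} T(s) = T(0) = num(0)/den(0) = 10/1.428 = 7.003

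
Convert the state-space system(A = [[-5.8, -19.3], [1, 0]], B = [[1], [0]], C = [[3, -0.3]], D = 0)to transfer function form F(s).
F(s) = C(sI - A)⁻¹B + D.
Characteristic polynomial det(sI - A) = s^2 + 5.8*s + 19.3.
Numerator from C·adj(sI-A)·B + D·det(sI-A) = 3*s - 0.3.
F(s) = (3*s - 0.3)/(s^2 + 5.8*s + 19.3)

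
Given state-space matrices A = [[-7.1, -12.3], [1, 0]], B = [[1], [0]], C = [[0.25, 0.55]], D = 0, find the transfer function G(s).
G(s) = C(sI - A)⁻¹B + D.
Characteristic polynomial det(sI - A) = s^2 + 7.1*s + 12.3.
Numerator from C·adj(sI-A)·B + D·det(sI-A) = 0.25*s + 0.55.
G(s) = (0.25*s + 0.55)/(s^2 + 7.1*s + 12.3)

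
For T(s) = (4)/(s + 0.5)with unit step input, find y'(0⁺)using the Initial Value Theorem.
IVT: y'(0⁺) = lim_{s→∞} s²·Y(s) = lim_{s→∞} s·T(s).
deg(num) = 0, deg(den) = 1, relative degree = 1, so s·T(s) → (leading num)/(leading den) = 4/1 = 4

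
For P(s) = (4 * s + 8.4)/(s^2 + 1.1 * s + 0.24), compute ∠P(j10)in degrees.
Substitute s = j*10: P(j10) = -0.0395098 - 0.405319j.
∠P(j10) = atan2(Im, Re) = atan2(-0.405319, -0.0395098) = -95.57°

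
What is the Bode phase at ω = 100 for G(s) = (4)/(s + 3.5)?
Substitute s = j*100: G(j100) = 0.00139829 - 0.0399511j.
∠G(j100) = atan2(Im, Re) = atan2(-0.0399511, 0.00139829) = -88.00°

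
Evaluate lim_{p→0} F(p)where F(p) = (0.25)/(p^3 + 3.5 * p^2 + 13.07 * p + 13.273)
DC gain = F(0) = num(0)/den(0) = 0.25/13.273 = 0.01884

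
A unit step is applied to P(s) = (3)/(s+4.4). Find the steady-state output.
FVT: lim_{t→∞} y(t) = lim_{s→0} s*Y(s) where Y(s) = P(s)/s.
= lim_{s→0} P(s) = P(0) = num(0)/den(0) = 3/4.4 = 0.6818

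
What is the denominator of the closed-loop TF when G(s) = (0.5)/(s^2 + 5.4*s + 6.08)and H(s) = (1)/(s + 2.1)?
Characteristic poly = G_den * H_den + G_num * H_num = (s^3 + 7.5*s^2 + 17.42*s + 12.768) + (0.5) = s^3 + 7.5*s^2 + 17.42*s + 13.268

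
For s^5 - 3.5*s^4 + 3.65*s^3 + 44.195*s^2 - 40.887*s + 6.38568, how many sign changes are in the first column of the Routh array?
Routh array:
s^5: [1, 3.65, -40.887]; s^4: [-3.5, 44.195, 6.38568]; s^3: [16.2771, -39.06252]; s^2: [35.7956, 6.38568]; s^1: [-41.9662]; s^0: [6.38568]
First column: [1, -3.5, 16.2771, 35.7956, -41.9662, 6.38568]. Sign changes = 4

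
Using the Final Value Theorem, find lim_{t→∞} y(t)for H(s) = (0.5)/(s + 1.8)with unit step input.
FVT: lim_{t→∞} y(t) = lim_{s→0} s*Y(s) where Y(s) = H(s)/s.
= lim_{s→0} H(s) = H(0) = num(0)/den(0) = 0.5/1.8 = 0.2778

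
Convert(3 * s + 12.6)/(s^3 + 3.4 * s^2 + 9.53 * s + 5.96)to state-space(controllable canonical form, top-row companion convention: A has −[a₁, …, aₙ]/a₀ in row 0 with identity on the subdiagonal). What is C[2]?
Reachable canonical form: C = numerator coefficients (right-aligned, zero-padded to length n).
num = 3*s + 12.6, C = [[0, 3, 12.6]].
C[2] = 12.6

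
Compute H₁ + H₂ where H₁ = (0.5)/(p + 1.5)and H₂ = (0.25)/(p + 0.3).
Parallel: H = H₁ + H₂ = (n₁·d₂ + n₂·d₁)/(d₁·d₂).
n₁·d₂ = 0.5*p + 0.15. n₂·d₁ = 0.25*p + 0.375. Sum = 0.75*p + 0.525. d₁·d₂ = p^2 + 1.8*p + 0.45.
H(p) = (0.75*p + 0.525)/(p^2 + 1.8*p + 0.45)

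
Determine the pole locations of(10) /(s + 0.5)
Set denominator = 0: s + 0.5 = 0 → Poles: -0.5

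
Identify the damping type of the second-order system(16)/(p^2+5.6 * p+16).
Standard form: ωn²/(p²+2ζωn·p+ωn²) gives ωn=4, ζ=0.7.
Underdamped (ζ = 0.7 < 1)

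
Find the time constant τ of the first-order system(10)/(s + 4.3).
First-order system: τ = -1/pole. Pole = -4.3. τ = -1/(-4.3) = 0.2326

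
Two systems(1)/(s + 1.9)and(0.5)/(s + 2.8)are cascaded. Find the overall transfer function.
Series: H = H₁ · H₂ = (n₁·n₂)/(d₁·d₂).
Num: n₁·n₂ = 0.5. Den: d₁·d₂ = s^2 + 4.7*s + 5.32.
H(s) = (0.5)/(s^2 + 4.7*s + 5.32)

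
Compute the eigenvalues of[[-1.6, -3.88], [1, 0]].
Eigenvalues solve det(λI - A) = 0.
Characteristic polynomial: λ^2 + 1.6*λ + 3.88 = 0.
Roots: -0.8 + 1.8j, -0.8 - 1.8j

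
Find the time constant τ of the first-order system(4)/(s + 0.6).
First-order system: τ = -1/pole. Pole = -0.6. τ = -1/(-0.6) = 1.667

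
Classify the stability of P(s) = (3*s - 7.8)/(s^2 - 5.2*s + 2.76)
Denominator: s^2 - 5.2*s + 2.76 = (s - 4.6)(s - 0.6). Poles: 0.6, 4.6. Unstable (2 pole(s) in RHP)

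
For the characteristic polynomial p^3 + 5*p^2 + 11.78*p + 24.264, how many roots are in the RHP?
p^3 + 5*p^2 + 11.78*p + 24.264 = (p + 3.6)(p^2 + 1.4*p + 6.74). Poles: -0.7 + 2.5j, -0.7 - 2.5j, -3.6. RHP poles (Re>0): 0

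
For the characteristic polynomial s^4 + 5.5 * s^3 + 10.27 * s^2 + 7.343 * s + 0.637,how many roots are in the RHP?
s^4 + 5.5*s^3 + 10.27*s^2 + 7.343*s + 0.637 = (s + 0.1)(s + 2.6)(s^2 + 2.8*s + 2.45). Poles: -0.1, -1.4 + 0.7j, -1.4 - 0.7j, -2.6. RHP poles (Re>0): 0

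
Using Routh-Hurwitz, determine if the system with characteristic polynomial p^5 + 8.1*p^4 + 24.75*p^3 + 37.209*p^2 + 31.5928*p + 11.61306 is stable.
Routh array:
p^5: [1, 24.75, 31.5928]; p^4: [8.1, 37.209, 11.61306]; p^3: [20.1563, 30.1591]; p^2: [25.0893, 11.61306]; p^1: [20.8294]; p^0: [11.61306]
First column: [1, 8.1, 20.1563, 25.0893, 20.8294, 11.61306]. Sign changes = 0.
Yes, stable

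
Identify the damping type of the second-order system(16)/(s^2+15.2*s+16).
Standard form: ωn²/(s²+2ζωn·s+ωn²) gives ωn=4, ζ=1.9.
Overdamped (ζ = 1.9 > 1)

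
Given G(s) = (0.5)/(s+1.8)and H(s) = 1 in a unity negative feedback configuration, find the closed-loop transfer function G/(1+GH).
Closed-loop T = G/(1+GH).
Numerator: G_num * H_den = 0.5.
Denominator: G_den * H_den + G_num * H_num = (s + 1.8) + (0.5) = s + 2.3.
T(s) = (0.5)/(s + 2.3)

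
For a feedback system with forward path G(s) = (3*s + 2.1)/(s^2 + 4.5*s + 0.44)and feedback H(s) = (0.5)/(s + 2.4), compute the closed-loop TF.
Closed-loop T = G/(1+GH).
Numerator: G_num * H_den = 3*s^2 + 9.3*s + 5.04.
Denominator: G_den * H_den + G_num * H_num = (s^3 + 6.9*s^2 + 11.24*s + 1.056) + (1.5*s + 1.05) = s^3 + 6.9*s^2 + 12.74*s + 2.106.
T(s) = (3*s^2 + 9.3*s + 5.04)/(s^3 + 6.9*s^2 + 12.74*s + 2.106)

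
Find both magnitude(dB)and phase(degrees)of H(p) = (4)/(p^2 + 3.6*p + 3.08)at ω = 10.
Substitute p = j*10: H(j10) = -0.0362674 - 0.0134712j.
|H| = 20*log₁₀(sqrt(Re²+Im²)) = -28.25 dB.
∠H = atan2(Im, Re) = -159.62°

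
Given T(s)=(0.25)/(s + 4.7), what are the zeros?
Numerator is a nonzero constant (0.25) → Zeros: none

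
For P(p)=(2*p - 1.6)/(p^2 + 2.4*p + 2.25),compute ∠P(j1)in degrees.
Substitute p = j*1: P(j1) = 0.382383 + 0.865825j.
∠P(j1) = atan2(Im, Re) = atan2(0.865825, 0.382383) = 66.17°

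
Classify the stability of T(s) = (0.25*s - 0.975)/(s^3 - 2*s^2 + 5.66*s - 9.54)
Denominator: s^3 - 2*s^2 + 5.66*s - 9.54 = (s - 1.8)(s^2 - 0.2*s + 5.3). Poles: 0.1 + 2.3j, 0.1 - 2.3j, 1.8. Unstable (3 pole(s) in RHP)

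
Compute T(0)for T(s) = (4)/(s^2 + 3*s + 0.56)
DC gain = T(0) = num(0)/den(0) = 4/0.56 = 7.143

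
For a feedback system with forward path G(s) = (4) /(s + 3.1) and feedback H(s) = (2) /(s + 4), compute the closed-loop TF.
Closed-loop T = G/(1+GH).
Numerator: G_num * H_den = 4*s + 16.
Denominator: G_den * H_den + G_num * H_num = (s^2 + 7.1*s + 12.4) + (8) = s^2 + 7.1*s + 20.4.
T(s) = (4*s + 16)/(s^2 + 7.1*s + 20.4)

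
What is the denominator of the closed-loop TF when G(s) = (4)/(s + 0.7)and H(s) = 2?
Characteristic poly = G_den * H_den + G_num * H_num = (s + 0.7) + (8) = s + 8.7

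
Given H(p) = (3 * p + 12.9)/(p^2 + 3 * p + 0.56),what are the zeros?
Set numerator = 0: 3*p + 12.9 = 0 → Zeros: -4.3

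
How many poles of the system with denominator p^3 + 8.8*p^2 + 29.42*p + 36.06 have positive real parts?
p^3 + 8.8*p^2 + 29.42*p + 36.06 = (p + 3)(p^2 + 5.8*p + 12.02). Poles: -2.9 + 1.9j, -2.9 - 1.9j, -3. RHP poles (Re>0): 0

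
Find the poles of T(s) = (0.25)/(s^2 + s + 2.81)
Set denominator = 0: s^2 + s + 2.81 = 0 → Poles: -0.5 + 1.6j, -0.5 - 1.6j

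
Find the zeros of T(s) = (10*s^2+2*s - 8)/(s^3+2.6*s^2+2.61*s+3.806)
Set numerator = 0: 10*s^2 + 2*s - 8 = 10*(s + 1)(s - 0.8) = 0 → Zeros: -1, 0.8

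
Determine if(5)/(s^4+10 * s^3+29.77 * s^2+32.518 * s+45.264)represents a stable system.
Denominator: s^4 + 10*s^3 + 29.77*s^2 + 32.518*s + 45.264 = (s + 4.8)(s + 4.6)(s^2 + 0.6*s + 2.05). Poles: -0.3 + 1.4j, -0.3 - 1.4j, -4.6, -4.8. All Re(p)<0: Yes (stable)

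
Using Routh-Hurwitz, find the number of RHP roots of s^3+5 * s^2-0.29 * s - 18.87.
Routh array:
s^3: [1, -0.29]; s^2: [5, -18.87]; s^1: [3.484]; s^0: [-18.87]
First column: [1, 5, 3.484, -18.87]. Sign changes = RHP roots = 1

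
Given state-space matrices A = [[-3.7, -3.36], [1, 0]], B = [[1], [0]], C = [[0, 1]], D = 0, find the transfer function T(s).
T(s) = C(sI - A)⁻¹B + D.
Characteristic polynomial det(sI - A) = s^2 + 3.7*s + 3.36.
Numerator from C·adj(sI-A)·B + D·det(sI-A) = 1.
T(s) = (1)/(s^2 + 3.7*s + 3.36)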